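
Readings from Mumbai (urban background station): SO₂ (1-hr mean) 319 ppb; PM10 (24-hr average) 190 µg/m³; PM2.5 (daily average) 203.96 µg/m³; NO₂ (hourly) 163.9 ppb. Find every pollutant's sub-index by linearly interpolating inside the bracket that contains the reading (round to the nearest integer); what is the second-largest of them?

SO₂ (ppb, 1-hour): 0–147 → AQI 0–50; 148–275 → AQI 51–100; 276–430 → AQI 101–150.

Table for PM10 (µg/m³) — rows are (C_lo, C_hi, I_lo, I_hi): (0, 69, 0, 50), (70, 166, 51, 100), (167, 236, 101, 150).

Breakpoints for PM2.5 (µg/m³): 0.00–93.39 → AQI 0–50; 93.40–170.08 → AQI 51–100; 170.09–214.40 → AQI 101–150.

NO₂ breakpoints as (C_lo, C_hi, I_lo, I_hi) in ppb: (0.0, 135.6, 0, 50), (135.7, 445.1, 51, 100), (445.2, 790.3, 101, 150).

117

SO₂: 319 ∈ [276, 430] ↔ index [101, 150].
101 + (319−276)·(150−101)/(430−276) = 101 + 43·49/154 ≈ 114.68, so AQI = 115.
PM10: row 167–236 (AQI 101–150). (150−101)·(190−167)/(236−167) + 101 = 49·23/69 + 101 ≈ 117.33 → 117.
PM2.5 203.96: bracket 170.09–214.40 → index 101–150; slope 49/44.31, offset 33.87.
AQI = 101 + 49/44.31·33.87 ≈ 138.45 ⇒ 138.
NO₂ 163.9: bracket 135.7–445.1 → index 51–100; slope 49/309.4, offset 28.2.
AQI = 51 + 49/309.4·28.2 ≈ 55.47 ⇒ 55.
Sub-indices: SO₂→115, PM10→117, PM2.5→138, NO₂→55. Ranked high→low: 138, 117, 115, 55. Second-highest sub-index = 117.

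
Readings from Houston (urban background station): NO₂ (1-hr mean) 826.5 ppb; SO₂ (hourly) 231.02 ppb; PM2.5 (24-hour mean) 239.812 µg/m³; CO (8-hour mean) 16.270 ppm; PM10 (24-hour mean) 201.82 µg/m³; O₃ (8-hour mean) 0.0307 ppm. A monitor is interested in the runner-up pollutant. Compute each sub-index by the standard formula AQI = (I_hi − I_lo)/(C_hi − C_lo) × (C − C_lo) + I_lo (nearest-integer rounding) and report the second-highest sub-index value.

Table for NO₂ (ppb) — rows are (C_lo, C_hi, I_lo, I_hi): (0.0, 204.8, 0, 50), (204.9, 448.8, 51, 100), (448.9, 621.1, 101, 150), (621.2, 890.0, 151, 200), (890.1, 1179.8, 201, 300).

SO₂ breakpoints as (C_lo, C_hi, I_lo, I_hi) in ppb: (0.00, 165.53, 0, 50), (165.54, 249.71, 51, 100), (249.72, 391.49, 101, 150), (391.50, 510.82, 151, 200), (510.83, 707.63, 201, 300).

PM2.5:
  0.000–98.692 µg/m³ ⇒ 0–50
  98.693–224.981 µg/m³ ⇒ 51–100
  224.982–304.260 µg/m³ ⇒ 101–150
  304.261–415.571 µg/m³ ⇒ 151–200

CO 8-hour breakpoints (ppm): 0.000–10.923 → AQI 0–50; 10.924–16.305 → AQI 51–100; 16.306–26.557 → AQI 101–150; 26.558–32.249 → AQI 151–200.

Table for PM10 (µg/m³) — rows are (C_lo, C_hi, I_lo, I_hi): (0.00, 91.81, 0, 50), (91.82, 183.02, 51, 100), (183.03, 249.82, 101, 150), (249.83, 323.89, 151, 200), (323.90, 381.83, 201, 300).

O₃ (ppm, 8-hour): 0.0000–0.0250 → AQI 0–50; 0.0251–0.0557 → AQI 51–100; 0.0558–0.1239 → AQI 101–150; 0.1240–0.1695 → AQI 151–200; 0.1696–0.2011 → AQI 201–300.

NO₂: row 621.2–890.0 (AQI 151–200). (200−151)·(826.5−621.2)/(890.0−621.2) + 151 = 49·205.3/268.8 + 151 ≈ 188.42 → 188.
SO₂: row 165.54–249.71 (AQI 51–100). (100−51)·(231.02−165.54)/(249.71−165.54) + 51 = 49·65.48/84.17 + 51 ≈ 89.12 → 89.
PM2.5: 239.812 lies in 224.982–304.260, so I_lo=101, I_hi=150, C_lo=224.982, C_hi=304.260.
(150−101)/(304.260−224.982) × (239.812−224.982) + 101 = 49/79.278 × 14.830 + 101 ≈ 110.17 → 110.
CO: 16.270 lies in 10.924–16.305, so I_lo=51, I_hi=100, C_lo=10.924, C_hi=16.305.
(100−51)/(16.305−10.924) × (16.270−10.924) + 51 = 49/5.381 × 5.346 + 51 ≈ 99.68 → 100.
PM10: 201.82 lies in 183.03–249.82, so I_lo=101, I_hi=150, C_lo=183.03, C_hi=249.82.
(150−101)/(249.82−183.03) × (201.82−183.03) + 101 = 49/66.79 × 18.79 + 101 ≈ 114.79 → 115.
O₃: row 0.0251–0.0557 (AQI 51–100). (100−51)·(0.0307−0.0251)/(0.0557−0.0251) + 51 = 49·0.0056/0.0306 + 51 ≈ 59.97 → 60.
Sub-indices: NO₂→188, SO₂→89, PM2.5→110, CO→100, PM10→115, O₃→60. Ranked high→low: 188, 115, 110, 100, 89, 60. Second-highest sub-index = 115.

115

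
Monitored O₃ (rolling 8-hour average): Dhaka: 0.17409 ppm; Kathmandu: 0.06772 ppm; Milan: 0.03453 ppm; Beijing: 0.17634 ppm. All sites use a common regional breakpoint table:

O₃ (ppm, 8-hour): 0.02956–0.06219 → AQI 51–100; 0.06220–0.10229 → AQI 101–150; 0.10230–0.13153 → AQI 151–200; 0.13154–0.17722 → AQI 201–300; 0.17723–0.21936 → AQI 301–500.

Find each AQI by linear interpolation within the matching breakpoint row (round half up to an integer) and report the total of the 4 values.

757

Dhaka 0.17409: bracket 0.13154–0.17722 → index 201–300; slope 99/0.04568, offset 0.04255.
AQI = 201 + 99/0.04568·0.04255 ≈ 293.22 ⇒ 293.
Kathmandu 0.06772: bracket 0.06220–0.10229 → index 101–150; slope 49/0.04009, offset 0.00552.
AQI = 101 + 49/0.04009·0.00552 ≈ 107.75 ⇒ 108.
Milan 0.03453: bracket 0.02956–0.06219 → index 51–100; slope 49/0.03263, offset 0.00497.
AQI = 51 + 49/0.03263·0.00497 ≈ 58.46 ⇒ 58.
Beijing 0.17634: bracket 0.13154–0.17722 → index 201–300; slope 99/0.04568, offset 0.04480.
AQI = 201 + 99/0.04568·0.04480 ≈ 298.09 ⇒ 298.
AQIs: Dhaka=293, Kathmandu=108, Milan=58, Beijing=298. Sum = 293 + 108 + 58 + 298 = 757.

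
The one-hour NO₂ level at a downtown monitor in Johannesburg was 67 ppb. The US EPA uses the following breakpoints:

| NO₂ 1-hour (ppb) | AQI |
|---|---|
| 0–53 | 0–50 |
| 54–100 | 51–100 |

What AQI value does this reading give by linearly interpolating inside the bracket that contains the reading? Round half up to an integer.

65

NO₂ 67: bracket 54–100 → index 51–100; slope 49/46, offset 13.
AQI = 51 + 49/46·13 ≈ 64.85 ⇒ 65.
AQI 65 falls in the Moderate category.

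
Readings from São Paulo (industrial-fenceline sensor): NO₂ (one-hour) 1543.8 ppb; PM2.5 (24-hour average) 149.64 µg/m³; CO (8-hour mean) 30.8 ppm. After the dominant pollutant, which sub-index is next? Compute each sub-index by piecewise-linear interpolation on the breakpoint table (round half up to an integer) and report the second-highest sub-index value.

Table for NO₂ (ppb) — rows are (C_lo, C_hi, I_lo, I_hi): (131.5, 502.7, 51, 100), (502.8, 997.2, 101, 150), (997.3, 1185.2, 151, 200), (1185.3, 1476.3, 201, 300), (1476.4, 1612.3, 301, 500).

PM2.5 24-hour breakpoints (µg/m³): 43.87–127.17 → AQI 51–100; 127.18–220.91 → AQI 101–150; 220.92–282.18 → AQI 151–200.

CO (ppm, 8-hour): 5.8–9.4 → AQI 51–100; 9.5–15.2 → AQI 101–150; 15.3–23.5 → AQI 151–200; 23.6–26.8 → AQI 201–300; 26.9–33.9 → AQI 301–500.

400

NO₂ 1543.8: bracket 1476.4–1612.3 → index 301–500; slope 199/135.9, offset 67.4.
AQI = 301 + 199/135.9·67.4 ≈ 399.69 ⇒ 400.
PM2.5 149.64: bracket 127.18–220.91 → index 101–150; slope 49/93.73, offset 22.46.
AQI = 101 + 49/93.73·22.46 ≈ 112.74 ⇒ 113.
CO: 30.8 ∈ [26.9, 33.9] ↔ index [301, 500].
301 + (30.8−26.9)·(500−301)/(33.9−26.9) = 301 + 3.9·199/7.0 ≈ 411.87, so AQI = 412.
Sub-indices: NO₂→400, PM2.5→113, CO→412. Ranked high→low: 412, 400, 113. Second-highest sub-index = 400.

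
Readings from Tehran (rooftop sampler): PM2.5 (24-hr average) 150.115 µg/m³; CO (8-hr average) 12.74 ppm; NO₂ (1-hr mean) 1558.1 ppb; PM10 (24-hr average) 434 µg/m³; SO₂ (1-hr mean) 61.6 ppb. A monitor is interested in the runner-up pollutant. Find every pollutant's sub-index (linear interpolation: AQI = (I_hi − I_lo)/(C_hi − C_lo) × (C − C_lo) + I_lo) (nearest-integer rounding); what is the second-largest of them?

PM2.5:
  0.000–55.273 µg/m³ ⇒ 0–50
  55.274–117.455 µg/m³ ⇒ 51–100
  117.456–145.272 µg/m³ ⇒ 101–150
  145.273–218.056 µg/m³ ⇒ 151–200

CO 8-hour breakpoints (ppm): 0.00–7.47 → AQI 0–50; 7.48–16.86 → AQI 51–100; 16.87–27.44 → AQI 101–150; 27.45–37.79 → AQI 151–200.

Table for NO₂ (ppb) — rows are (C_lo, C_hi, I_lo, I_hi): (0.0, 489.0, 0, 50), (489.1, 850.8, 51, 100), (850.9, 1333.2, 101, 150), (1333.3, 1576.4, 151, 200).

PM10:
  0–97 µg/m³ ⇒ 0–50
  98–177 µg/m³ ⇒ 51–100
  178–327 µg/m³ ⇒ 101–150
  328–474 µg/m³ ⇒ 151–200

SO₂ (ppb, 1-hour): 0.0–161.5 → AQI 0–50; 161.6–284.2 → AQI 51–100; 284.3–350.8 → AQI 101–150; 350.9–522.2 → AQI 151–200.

187

PM2.5: row 145.273–218.056 (AQI 151–200). (200−151)·(150.115−145.273)/(218.056−145.273) + 151 = 49·4.842/72.783 + 151 ≈ 154.26 → 154.
CO: 12.74 ∈ [7.48, 16.86] ↔ index [51, 100].
51 + (12.74−7.48)·(100−51)/(16.86−7.48) = 51 + 5.26·49/9.38 ≈ 78.48, so AQI = 78.
NO₂: 1558.1 lies in 1333.3–1576.4, so I_lo=151, I_hi=200, C_lo=1333.3, C_hi=1576.4.
(200−151)/(1576.4−1333.3) × (1558.1−1333.3) + 151 = 49/243.1 × 224.8 + 151 ≈ 196.31 → 196.
PM10: 434 lies in 328–474, so I_lo=151, I_hi=200, C_lo=328, C_hi=474.
(200−151)/(474−328) × (434−328) + 151 = 49/146 × 106 + 151 ≈ 186.58 → 187.
SO₂: 61.6 ∈ [0.0, 161.5] ↔ index [0, 50].
0 + (61.6−0.0)·(50−0)/(161.5−0.0) = 0 + 61.6·50/161.5 ≈ 19.07, so AQI = 19.
Sub-indices: PM2.5→154, CO→78, NO₂→196, PM10→187, SO₂→19. Ranked high→low: 196, 187, 154, 78, 19. Second-highest sub-index = 187.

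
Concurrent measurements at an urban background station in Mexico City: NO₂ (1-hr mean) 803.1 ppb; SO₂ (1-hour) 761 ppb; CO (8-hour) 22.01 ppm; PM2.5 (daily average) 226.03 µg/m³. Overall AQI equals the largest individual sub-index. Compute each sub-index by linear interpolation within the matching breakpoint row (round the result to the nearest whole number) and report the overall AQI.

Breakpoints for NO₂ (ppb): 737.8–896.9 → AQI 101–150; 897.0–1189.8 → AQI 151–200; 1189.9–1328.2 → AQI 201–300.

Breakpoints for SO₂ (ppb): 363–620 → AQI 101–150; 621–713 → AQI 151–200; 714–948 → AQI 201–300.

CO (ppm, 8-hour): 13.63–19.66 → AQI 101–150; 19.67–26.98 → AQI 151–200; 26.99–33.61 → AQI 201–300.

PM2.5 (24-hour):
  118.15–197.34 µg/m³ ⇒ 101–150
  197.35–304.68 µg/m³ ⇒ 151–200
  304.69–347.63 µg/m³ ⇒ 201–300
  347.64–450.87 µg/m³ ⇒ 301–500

221

NO₂ 803.1: bracket 737.8–896.9 → index 101–150; slope 49/159.1, offset 65.3.
AQI = 101 + 49/159.1·65.3 ≈ 121.11 ⇒ 121.
SO₂: 761 ∈ [714, 948] ↔ index [201, 300].
201 + (761−714)·(300−201)/(948−714) = 201 + 47·99/234 ≈ 220.88, so AQI = 221.
CO: 22.01 ∈ [19.67, 26.98] ↔ index [151, 200].
151 + (22.01−19.67)·(200−151)/(26.98−19.67) = 151 + 2.34·49/7.31 ≈ 166.69, so AQI = 167.
PM2.5 226.03: bracket 197.35–304.68 → index 151–200; slope 49/107.33, offset 28.68.
AQI = 151 + 49/107.33·28.68 ≈ 164.09 ⇒ 164.
Sub-indices: NO₂→121, SO₂→221, CO→167, PM2.5→164. Overall AQI = max = 221; dominant pollutant is SO₂.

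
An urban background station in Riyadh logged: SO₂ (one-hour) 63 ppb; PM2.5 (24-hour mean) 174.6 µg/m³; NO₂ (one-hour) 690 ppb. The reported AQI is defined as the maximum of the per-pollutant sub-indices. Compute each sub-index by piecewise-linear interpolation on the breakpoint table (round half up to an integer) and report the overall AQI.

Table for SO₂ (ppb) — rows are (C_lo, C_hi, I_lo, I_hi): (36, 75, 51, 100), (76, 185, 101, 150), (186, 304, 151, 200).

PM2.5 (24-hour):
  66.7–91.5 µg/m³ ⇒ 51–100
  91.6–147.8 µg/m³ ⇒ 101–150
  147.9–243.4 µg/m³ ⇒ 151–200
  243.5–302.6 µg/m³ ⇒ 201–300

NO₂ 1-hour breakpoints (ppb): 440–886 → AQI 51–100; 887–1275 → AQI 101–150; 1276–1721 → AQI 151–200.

165

SO₂: row 36–75 (AQI 51–100). (100−51)·(63−36)/(75−36) + 51 = 49·27/39 + 51 ≈ 84.92 → 85.
PM2.5: 174.6 lies in 147.9–243.4, so I_lo=151, I_hi=200, C_lo=147.9, C_hi=243.4.
(200−151)/(243.4−147.9) × (174.6−147.9) + 151 = 49/95.5 × 26.7 + 151 ≈ 164.70 → 165.
NO₂: 690 ∈ [440, 886] ↔ index [51, 100].
51 + (690−440)·(100−51)/(886−440) = 51 + 250·49/446 ≈ 78.47, so AQI = 78.
Sub-indices: SO₂→85, PM2.5→165, NO₂→78. Overall AQI = max = 165; dominant pollutant is PM2.5.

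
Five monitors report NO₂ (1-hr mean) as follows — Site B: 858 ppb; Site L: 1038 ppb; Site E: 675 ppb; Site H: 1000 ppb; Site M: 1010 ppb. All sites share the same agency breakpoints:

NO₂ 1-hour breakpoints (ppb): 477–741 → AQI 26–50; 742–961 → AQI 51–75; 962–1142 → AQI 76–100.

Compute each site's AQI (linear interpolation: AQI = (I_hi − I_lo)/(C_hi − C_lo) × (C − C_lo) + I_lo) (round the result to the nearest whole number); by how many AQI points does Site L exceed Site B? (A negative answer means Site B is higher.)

Site B 858: bracket 742–961 → index 51–75; slope 24/219, offset 116.
AQI = 51 + 24/219·116 ≈ 63.71 ⇒ 64.
Site L: 1038 ∈ [962, 1142] ↔ index [76, 100].
76 + (1038−962)·(100−76)/(1142−962) = 76 + 76·24/180 ≈ 86.13, so AQI = 86.
Site E: 675 lies in 477–741, so I_lo=26, I_hi=50, C_lo=477, C_hi=741.
(50−26)/(741−477) × (675−477) + 26 = 24/264 × 198 + 26 ≈ 44.00 → 44.
Site H: 1000 ∈ [962, 1142] ↔ index [76, 100].
76 + (1000−962)·(100−76)/(1142−962) = 76 + 38·24/180 ≈ 81.07, so AQI = 81.
Site M 1010: bracket 962–1142 → index 76–100; slope 24/180, offset 48.
AQI = 76 + 24/180·48 ≈ 82.40 ⇒ 82.
AQIs: Site B=64, Site L=86, Site E=44, Site H=81, Site M=82. Site L (86) − Site B (64) = 22.

22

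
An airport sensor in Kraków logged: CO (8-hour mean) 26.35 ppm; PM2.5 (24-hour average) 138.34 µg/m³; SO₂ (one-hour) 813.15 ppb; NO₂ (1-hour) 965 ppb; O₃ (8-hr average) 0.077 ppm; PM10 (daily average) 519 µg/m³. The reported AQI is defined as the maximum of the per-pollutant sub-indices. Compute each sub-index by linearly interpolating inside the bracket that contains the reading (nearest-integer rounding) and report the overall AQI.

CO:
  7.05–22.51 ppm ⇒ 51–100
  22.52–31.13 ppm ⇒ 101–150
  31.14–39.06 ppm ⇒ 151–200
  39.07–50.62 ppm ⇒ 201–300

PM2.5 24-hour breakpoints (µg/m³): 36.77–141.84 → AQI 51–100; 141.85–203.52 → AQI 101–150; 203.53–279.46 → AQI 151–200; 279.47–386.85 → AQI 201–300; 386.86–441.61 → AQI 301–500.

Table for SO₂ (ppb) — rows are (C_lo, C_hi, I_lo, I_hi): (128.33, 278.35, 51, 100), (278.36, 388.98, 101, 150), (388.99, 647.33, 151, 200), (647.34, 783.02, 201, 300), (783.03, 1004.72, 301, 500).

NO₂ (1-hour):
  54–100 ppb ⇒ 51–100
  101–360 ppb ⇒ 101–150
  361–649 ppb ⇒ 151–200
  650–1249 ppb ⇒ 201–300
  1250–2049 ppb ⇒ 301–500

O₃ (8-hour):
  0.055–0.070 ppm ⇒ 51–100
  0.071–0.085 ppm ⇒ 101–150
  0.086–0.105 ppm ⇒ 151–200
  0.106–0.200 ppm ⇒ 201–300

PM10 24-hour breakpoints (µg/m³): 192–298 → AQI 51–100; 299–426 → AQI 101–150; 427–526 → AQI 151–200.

328

CO: 26.35 ∈ [22.52, 31.13] ↔ index [101, 150].
101 + (26.35−22.52)·(150−101)/(31.13−22.52) = 101 + 3.83·49/8.61 ≈ 122.80, so AQI = 123.
PM2.5: 138.34 ∈ [36.77, 141.84] ↔ index [51, 100].
51 + (138.34−36.77)·(100−51)/(141.84−36.77) = 51 + 101.57·49/105.07 ≈ 98.37, so AQI = 98.
SO₂: 813.15 lies in 783.03–1004.72, so I_lo=301, I_hi=500, C_lo=783.03, C_hi=1004.72.
(500−301)/(1004.72−783.03) × (813.15−783.03) + 301 = 199/221.69 × 30.12 + 301 ≈ 328.04 → 328.
NO₂: 965 ∈ [650, 1249] ↔ index [201, 300].
201 + (965−650)·(300−201)/(1249−650) = 201 + 315·99/599 ≈ 253.06, so AQI = 253.
O₃: 0.077 lies in 0.071–0.085, so I_lo=101, I_hi=150, C_lo=0.071, C_hi=0.085.
(150−101)/(0.085−0.071) × (0.077−0.071) + 101 = 49/0.014 × 0.006 + 101 ≈ 122.00 → 122.
PM10: row 427–526 (AQI 151–200). (200−151)·(519−427)/(526−427) + 151 = 49·92/99 + 151 ≈ 196.54 → 197.
Sub-indices: CO→123, PM2.5→98, SO₂→328, NO₂→253, O₃→122, PM10→197. Overall AQI = max = 328; dominant pollutant is SO₂.
AQI 328: Hazardous.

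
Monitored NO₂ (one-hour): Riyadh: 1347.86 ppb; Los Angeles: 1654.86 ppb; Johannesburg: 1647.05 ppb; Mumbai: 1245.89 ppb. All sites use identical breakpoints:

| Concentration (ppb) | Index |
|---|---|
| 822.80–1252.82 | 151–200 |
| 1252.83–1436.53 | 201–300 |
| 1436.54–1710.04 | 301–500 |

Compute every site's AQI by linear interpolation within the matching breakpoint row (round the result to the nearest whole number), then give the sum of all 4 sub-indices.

1365

Riyadh 1347.86: bracket 1252.83–1436.53 → index 201–300; slope 99/183.70, offset 95.03.
AQI = 201 + 99/183.70·95.03 ≈ 252.21 ⇒ 252.
Los Angeles 1654.86: bracket 1436.54–1710.04 → index 301–500; slope 199/273.50, offset 218.32.
AQI = 301 + 199/273.50·218.32 ≈ 459.85 ⇒ 460.
Johannesburg 1647.05: bracket 1436.54–1710.04 → index 301–500; slope 199/273.50, offset 210.51.
AQI = 301 + 199/273.50·210.51 ≈ 454.17 ⇒ 454.
Mumbai: row 822.80–1252.82 (AQI 151–200). (200−151)·(1245.89−822.80)/(1252.82−822.80) + 151 = 49·423.09/430.02 + 151 ≈ 199.21 → 199.
AQIs: Riyadh=252, Los Angeles=460, Johannesburg=454, Mumbai=199. Sum = 252 + 460 + 454 + 199 = 1365.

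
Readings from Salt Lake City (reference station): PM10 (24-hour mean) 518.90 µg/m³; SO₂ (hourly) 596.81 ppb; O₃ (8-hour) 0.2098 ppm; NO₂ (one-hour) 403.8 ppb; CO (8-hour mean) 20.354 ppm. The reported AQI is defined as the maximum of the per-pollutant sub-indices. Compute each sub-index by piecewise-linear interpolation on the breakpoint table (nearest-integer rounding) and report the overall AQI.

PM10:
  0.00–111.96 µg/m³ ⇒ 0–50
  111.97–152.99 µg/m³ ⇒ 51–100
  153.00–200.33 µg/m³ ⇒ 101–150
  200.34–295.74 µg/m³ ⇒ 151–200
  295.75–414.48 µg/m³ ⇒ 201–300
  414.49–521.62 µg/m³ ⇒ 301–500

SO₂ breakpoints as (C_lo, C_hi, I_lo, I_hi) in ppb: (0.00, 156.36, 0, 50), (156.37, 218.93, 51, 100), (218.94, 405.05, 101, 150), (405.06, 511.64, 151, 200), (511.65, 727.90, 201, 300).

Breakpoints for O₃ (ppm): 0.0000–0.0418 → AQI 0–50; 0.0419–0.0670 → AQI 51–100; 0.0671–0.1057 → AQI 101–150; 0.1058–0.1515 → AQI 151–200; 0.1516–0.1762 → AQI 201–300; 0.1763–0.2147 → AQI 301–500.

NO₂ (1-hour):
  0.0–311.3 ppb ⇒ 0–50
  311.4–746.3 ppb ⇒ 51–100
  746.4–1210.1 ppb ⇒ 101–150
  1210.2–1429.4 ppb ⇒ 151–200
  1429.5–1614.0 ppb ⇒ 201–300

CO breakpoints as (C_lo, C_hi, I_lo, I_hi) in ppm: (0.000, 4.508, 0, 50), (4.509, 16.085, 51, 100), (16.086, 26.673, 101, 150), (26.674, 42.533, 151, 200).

495

PM10: row 414.49–521.62 (AQI 301–500). (500−301)·(518.90−414.49)/(521.62−414.49) + 301 = 199·104.41/107.13 + 301 ≈ 494.95 → 495.
SO₂: 596.81 lies in 511.65–727.90, so I_lo=201, I_hi=300, C_lo=511.65, C_hi=727.90.
(300−201)/(727.90−511.65) × (596.81−511.65) + 201 = 99/216.25 × 85.16 + 201 ≈ 239.99 → 240.
O₃: 0.2098 ∈ [0.1763, 0.2147] ↔ index [301, 500].
301 + (0.2098−0.1763)·(500−301)/(0.2147−0.1763) = 301 + 0.0335·199/0.0384 ≈ 474.61, so AQI = 475.
NO₂: 403.8 lies in 311.4–746.3, so I_lo=51, I_hi=100, C_lo=311.4, C_hi=746.3.
(100−51)/(746.3−311.4) × (403.8−311.4) + 51 = 49/434.9 × 92.4 + 51 ≈ 61.41 → 61.
CO 20.354: bracket 16.086–26.673 → index 101–150; slope 49/10.587, offset 4.268.
AQI = 101 + 49/10.587·4.268 ≈ 120.75 ⇒ 121.
Sub-indices: PM10→495, SO₂→240, O₃→475, NO₂→61, CO→121. Overall AQI = max = 495; dominant pollutant is PM10.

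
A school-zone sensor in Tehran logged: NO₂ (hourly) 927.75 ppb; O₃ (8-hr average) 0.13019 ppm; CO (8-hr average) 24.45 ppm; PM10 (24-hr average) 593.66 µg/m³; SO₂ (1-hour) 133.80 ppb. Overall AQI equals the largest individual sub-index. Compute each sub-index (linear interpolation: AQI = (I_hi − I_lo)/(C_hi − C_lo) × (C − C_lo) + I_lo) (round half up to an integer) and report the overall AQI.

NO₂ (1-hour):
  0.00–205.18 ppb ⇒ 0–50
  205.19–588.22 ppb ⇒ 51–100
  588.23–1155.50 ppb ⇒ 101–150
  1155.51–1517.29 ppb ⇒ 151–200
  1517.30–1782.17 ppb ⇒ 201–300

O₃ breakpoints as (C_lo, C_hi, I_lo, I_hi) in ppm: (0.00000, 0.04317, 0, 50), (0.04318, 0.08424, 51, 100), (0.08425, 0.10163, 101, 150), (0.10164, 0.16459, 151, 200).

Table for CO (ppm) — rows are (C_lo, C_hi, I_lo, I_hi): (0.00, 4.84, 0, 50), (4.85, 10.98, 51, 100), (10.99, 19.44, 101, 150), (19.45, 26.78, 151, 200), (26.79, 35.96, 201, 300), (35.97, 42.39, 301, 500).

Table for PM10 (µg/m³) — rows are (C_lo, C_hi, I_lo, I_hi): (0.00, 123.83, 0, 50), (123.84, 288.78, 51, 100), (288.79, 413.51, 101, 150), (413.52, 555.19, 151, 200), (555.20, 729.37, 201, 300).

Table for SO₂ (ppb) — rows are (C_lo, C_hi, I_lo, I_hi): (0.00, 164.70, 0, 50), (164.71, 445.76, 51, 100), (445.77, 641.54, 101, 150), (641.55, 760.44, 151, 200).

NO₂: 927.75 lies in 588.23–1155.50, so I_lo=101, I_hi=150, C_lo=588.23, C_hi=1155.50.
(150−101)/(1155.50−588.23) × (927.75−588.23) + 101 = 49/567.27 × 339.52 + 101 ≈ 130.33 → 130.
O₃: row 0.10164–0.16459 (AQI 151–200). (200−151)·(0.13019−0.10164)/(0.16459−0.10164) + 151 = 49·0.02855/0.06295 + 151 ≈ 173.22 → 173.
CO: row 19.45–26.78 (AQI 151–200). (200−151)·(24.45−19.45)/(26.78−19.45) + 151 = 49·5.00/7.33 + 151 ≈ 184.42 → 184.
PM10: 593.66 ∈ [555.20, 729.37] ↔ index [201, 300].
201 + (593.66−555.20)·(300−201)/(729.37−555.20) = 201 + 38.46·99/174.17 ≈ 222.86, so AQI = 223.
SO₂: 133.80 ∈ [0.00, 164.70] ↔ index [0, 50].
0 + (133.80−0.00)·(50−0)/(164.70−0.00) = 0 + 133.80·50/164.70 ≈ 40.62, so AQI = 41.
Sub-indices: NO₂→130, O₃→173, CO→184, PM10→223, SO₂→41. Overall AQI = max = 223; dominant pollutant is PM10.

223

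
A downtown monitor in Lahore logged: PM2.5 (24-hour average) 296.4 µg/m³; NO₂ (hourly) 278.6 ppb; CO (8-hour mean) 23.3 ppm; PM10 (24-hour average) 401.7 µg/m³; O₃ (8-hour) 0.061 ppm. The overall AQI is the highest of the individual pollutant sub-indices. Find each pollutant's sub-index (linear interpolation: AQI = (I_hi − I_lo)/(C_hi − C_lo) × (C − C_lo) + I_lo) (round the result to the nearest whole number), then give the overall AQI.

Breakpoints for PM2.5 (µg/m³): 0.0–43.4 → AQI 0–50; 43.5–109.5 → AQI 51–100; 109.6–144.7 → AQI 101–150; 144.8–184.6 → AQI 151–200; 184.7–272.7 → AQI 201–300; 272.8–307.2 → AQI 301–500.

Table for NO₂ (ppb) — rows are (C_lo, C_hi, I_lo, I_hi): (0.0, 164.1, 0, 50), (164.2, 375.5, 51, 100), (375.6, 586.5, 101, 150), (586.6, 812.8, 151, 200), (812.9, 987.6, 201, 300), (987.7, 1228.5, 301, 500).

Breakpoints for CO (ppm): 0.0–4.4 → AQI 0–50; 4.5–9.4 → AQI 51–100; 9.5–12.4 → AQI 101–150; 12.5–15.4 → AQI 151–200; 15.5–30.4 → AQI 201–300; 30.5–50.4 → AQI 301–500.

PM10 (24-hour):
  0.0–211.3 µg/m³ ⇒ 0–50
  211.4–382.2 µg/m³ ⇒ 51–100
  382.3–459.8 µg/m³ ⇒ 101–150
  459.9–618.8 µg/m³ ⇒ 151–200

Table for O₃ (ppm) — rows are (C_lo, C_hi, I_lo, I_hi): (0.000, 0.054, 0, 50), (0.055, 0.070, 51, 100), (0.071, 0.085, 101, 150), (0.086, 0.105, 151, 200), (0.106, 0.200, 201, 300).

PM2.5: 296.4 ∈ [272.8, 307.2] ↔ index [301, 500].
301 + (296.4−272.8)·(500−301)/(307.2−272.8) = 301 + 23.6·199/34.4 ≈ 437.52, so AQI = 438.
NO₂: row 164.2–375.5 (AQI 51–100). (100−51)·(278.6−164.2)/(375.5−164.2) + 51 = 49·114.4/211.3 + 51 ≈ 77.53 → 78.
CO: 23.3 ∈ [15.5, 30.4] ↔ index [201, 300].
201 + (23.3−15.5)·(300−201)/(30.4−15.5) = 201 + 7.8·99/14.9 ≈ 252.83, so AQI = 253.
PM10: 401.7 ∈ [382.3, 459.8] ↔ index [101, 150].
101 + (401.7−382.3)·(150−101)/(459.8−382.3) = 101 + 19.4·49/77.5 ≈ 113.27, so AQI = 113.
O₃: 0.061 lies in 0.055–0.070, so I_lo=51, I_hi=100, C_lo=0.055, C_hi=0.070.
(100−51)/(0.070−0.055) × (0.061−0.055) + 51 = 49/0.015 × 0.006 + 51 ≈ 70.60 → 71.
Sub-indices: PM2.5→438, NO₂→78, CO→253, PM10→113, O₃→71. Overall AQI = max = 438; dominant pollutant is PM2.5.
AQI 438: Hazardous.

438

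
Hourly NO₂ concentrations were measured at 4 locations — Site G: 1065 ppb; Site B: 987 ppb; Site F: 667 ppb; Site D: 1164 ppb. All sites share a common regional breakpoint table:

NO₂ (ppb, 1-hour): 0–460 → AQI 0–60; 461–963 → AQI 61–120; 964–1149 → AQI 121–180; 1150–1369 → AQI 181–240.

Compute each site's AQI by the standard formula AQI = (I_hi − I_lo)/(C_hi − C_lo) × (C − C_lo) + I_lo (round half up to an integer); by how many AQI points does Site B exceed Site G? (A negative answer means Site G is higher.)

-25

Site G: row 964–1149 (AQI 121–180). (180−121)·(1065−964)/(1149−964) + 121 = 59·101/185 + 121 ≈ 153.21 → 153.
Site B 987: bracket 964–1149 → index 121–180; slope 59/185, offset 23.
AQI = 121 + 59/185·23 ≈ 128.34 ⇒ 128.
Site F 667: bracket 461–963 → index 61–120; slope 59/502, offset 206.
AQI = 61 + 59/502·206 ≈ 85.21 ⇒ 85.
Site D: 1164 ∈ [1150, 1369] ↔ index [181, 240].
181 + (1164−1150)·(240−181)/(1369−1150) = 181 + 14·59/219 ≈ 184.77, so AQI = 185.
AQIs: Site G=153, Site B=128, Site F=85, Site D=185. Site B (128) − Site G (153) = -25.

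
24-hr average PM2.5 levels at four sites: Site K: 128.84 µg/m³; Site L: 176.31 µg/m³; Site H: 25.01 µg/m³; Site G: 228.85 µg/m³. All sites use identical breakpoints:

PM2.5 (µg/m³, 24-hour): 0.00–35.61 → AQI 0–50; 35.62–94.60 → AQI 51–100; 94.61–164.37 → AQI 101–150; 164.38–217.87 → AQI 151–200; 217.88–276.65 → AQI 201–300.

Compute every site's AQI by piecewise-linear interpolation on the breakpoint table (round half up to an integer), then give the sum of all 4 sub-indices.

541

Site K: row 94.61–164.37 (AQI 101–150). (150−101)·(128.84−94.61)/(164.37−94.61) + 101 = 49·34.23/69.76 + 101 ≈ 125.04 → 125.
Site L: row 164.38–217.87 (AQI 151–200). (200−151)·(176.31−164.38)/(217.87−164.38) + 151 = 49·11.93/53.49 + 151 ≈ 161.93 → 162.
Site H: row 0.00–35.61 (AQI 0–50). (50−0)·(25.01−0.00)/(35.61−0.00) + 0 = 50·25.01/35.61 + 0 ≈ 35.12 → 35.
Site G: 228.85 lies in 217.88–276.65, so I_lo=201, I_hi=300, C_lo=217.88, C_hi=276.65.
(300−201)/(276.65−217.88) × (228.85−217.88) + 201 = 99/58.77 × 10.97 + 201 ≈ 219.48 → 219.
AQIs: Site K=125, Site L=162, Site H=35, Site G=219. Sum = 125 + 162 + 35 + 219 = 541.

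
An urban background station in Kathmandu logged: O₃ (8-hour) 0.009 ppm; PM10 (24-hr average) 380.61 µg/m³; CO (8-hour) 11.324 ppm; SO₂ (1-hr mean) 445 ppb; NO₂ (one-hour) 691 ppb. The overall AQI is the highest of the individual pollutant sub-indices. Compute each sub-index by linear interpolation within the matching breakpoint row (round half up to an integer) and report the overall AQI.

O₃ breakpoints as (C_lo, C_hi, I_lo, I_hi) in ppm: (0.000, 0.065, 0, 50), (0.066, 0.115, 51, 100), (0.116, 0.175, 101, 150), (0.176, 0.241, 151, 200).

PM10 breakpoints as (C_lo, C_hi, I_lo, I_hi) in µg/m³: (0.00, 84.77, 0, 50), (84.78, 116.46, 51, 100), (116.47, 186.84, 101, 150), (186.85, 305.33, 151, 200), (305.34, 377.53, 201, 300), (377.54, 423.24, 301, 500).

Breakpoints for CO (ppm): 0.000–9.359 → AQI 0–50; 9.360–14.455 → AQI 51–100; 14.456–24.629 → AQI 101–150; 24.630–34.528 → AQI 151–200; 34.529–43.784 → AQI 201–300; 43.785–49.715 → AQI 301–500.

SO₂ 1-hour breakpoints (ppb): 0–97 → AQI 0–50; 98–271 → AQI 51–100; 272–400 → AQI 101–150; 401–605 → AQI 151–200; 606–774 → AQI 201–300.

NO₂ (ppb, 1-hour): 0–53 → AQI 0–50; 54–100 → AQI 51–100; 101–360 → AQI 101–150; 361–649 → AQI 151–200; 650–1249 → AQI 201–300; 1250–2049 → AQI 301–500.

314

O₃ 0.009: bracket 0.000–0.065 → index 0–50; slope 50/0.065, offset 0.009.
AQI = 0 + 50/0.065·0.009 ≈ 6.92 ⇒ 7.
PM10: 380.61 ∈ [377.54, 423.24] ↔ index [301, 500].
301 + (380.61−377.54)·(500−301)/(423.24−377.54) = 301 + 3.07·199/45.70 ≈ 314.37, so AQI = 314.
CO: 11.324 lies in 9.360–14.455, so I_lo=51, I_hi=100, C_lo=9.360, C_hi=14.455.
(100−51)/(14.455−9.360) × (11.324−9.360) + 51 = 49/5.095 × 1.964 + 51 ≈ 69.89 → 70.
SO₂: 445 lies in 401–605, so I_lo=151, I_hi=200, C_lo=401, C_hi=605.
(200−151)/(605−401) × (445−401) + 151 = 49/204 × 44 + 151 ≈ 161.57 → 162.
NO₂ 691: bracket 650–1249 → index 201–300; slope 99/599, offset 41.
AQI = 201 + 99/599·41 ≈ 207.78 ⇒ 208.
Sub-indices: O₃→7, PM10→314, CO→70, SO₂→162, NO₂→208. Overall AQI = max = 314; dominant pollutant is PM10.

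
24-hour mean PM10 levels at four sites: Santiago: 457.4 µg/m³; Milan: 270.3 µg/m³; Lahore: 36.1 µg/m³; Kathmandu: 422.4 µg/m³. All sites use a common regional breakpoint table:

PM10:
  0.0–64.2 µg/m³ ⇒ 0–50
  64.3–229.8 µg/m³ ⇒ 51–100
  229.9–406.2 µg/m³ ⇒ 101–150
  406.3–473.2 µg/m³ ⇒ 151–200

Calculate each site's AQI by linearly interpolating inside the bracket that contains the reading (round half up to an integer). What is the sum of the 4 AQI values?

491

Santiago: row 406.3–473.2 (AQI 151–200). (200−151)·(457.4−406.3)/(473.2−406.3) + 151 = 49·51.1/66.9 + 151 ≈ 188.43 → 188.
Milan: row 229.9–406.2 (AQI 101–150). (150−101)·(270.3−229.9)/(406.2−229.9) + 101 = 49·40.4/176.3 + 101 ≈ 112.23 → 112.
Lahore 36.1: bracket 0.0–64.2 → index 0–50; slope 50/64.2, offset 36.1.
AQI = 0 + 50/64.2·36.1 ≈ 28.12 ⇒ 28.
Kathmandu 422.4: bracket 406.3–473.2 → index 151–200; slope 49/66.9, offset 16.1.
AQI = 151 + 49/66.9·16.1 ≈ 162.79 ⇒ 163.
AQIs: Santiago=188, Milan=112, Lahore=28, Kathmandu=163. Sum = 188 + 112 + 28 + 163 = 491.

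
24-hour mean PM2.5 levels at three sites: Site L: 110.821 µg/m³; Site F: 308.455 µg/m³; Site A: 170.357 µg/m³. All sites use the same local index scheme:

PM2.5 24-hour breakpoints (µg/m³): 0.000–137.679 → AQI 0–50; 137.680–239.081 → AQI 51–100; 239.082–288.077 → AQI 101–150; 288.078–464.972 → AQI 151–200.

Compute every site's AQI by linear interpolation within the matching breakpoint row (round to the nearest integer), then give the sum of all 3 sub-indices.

Site L 110.821: bracket 0.000–137.679 → index 0–50; slope 50/137.679, offset 110.821.
AQI = 0 + 50/137.679·110.821 ≈ 40.25 ⇒ 40.
Site F: 308.455 lies in 288.078–464.972, so I_lo=151, I_hi=200, C_lo=288.078, C_hi=464.972.
(200−151)/(464.972−288.078) × (308.455−288.078) + 151 = 49/176.894 × 20.377 + 151 ≈ 156.64 → 157.
Site A 170.357: bracket 137.680–239.081 → index 51–100; slope 49/101.401, offset 32.677.
AQI = 51 + 49/101.401·32.677 ≈ 66.79 ⇒ 67.
AQIs: Site L=40, Site F=157, Site A=67. Sum = 40 + 157 + 67 = 264.

264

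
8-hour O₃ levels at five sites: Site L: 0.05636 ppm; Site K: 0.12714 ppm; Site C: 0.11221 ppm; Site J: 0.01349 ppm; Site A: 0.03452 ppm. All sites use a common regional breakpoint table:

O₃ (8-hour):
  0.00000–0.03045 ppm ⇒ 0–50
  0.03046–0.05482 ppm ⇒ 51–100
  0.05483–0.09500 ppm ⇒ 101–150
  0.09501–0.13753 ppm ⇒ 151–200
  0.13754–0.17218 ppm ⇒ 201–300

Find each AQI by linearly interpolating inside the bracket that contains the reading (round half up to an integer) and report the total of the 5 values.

Site L: 0.05636 ∈ [0.05483, 0.09500] ↔ index [101, 150].
101 + (0.05636−0.05483)·(150−101)/(0.09500−0.05483) = 101 + 0.00153·49/0.04017 ≈ 102.87, so AQI = 103.
Site K: row 0.09501–0.13753 (AQI 151–200). (200−151)·(0.12714−0.09501)/(0.13753−0.09501) + 151 = 49·0.03213/0.04252 + 151 ≈ 188.03 → 188.
Site C: row 0.09501–0.13753 (AQI 151–200). (200−151)·(0.11221−0.09501)/(0.13753−0.09501) + 151 = 49·0.01720/0.04252 + 151 ≈ 170.82 → 171.
Site J: 0.01349 lies in 0.00000–0.03045, so I_lo=0, I_hi=50, C_lo=0.00000, C_hi=0.03045.
(50−0)/(0.03045−0.00000) × (0.01349−0.00000) + 0 = 50/0.03045 × 0.01349 + 0 ≈ 22.15 → 22.
Site A: 0.03452 ∈ [0.03046, 0.05482] ↔ index [51, 100].
51 + (0.03452−0.03046)·(100−51)/(0.05482−0.03046) = 51 + 0.00406·49/0.02436 ≈ 59.17, so AQI = 59.
AQIs: Site L=103, Site K=188, Site C=171, Site J=22, Site A=59. Sum = 103 + 188 + 171 + 22 + 59 = 543.

543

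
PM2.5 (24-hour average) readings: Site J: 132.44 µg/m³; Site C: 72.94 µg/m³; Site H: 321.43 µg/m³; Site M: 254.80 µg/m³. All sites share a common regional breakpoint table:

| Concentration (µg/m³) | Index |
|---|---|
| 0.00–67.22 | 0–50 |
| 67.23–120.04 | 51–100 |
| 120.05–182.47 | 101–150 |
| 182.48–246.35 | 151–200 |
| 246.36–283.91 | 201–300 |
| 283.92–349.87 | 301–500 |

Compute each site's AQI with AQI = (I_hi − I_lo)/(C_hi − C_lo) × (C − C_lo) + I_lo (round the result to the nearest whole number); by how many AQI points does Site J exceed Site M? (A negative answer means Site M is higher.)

Site J: 132.44 lies in 120.05–182.47, so I_lo=101, I_hi=150, C_lo=120.05, C_hi=182.47.
(150−101)/(182.47−120.05) × (132.44−120.05) + 101 = 49/62.42 × 12.39 + 101 ≈ 110.73 → 111.
Site C: row 67.23–120.04 (AQI 51–100). (100−51)·(72.94−67.23)/(120.04−67.23) + 51 = 49·5.71/52.81 + 51 ≈ 56.30 → 56.
Site H 321.43: bracket 283.92–349.87 → index 301–500; slope 199/65.95, offset 37.51.
AQI = 301 + 199/65.95·37.51 ≈ 414.18 ⇒ 414.
Site M: 254.80 ∈ [246.36, 283.91] ↔ index [201, 300].
201 + (254.80−246.36)·(300−201)/(283.91−246.36) = 201 + 8.44·99/37.55 ≈ 223.25, so AQI = 223.
AQIs: Site J=111, Site C=56, Site H=414, Site M=223. Site J (111) − Site M (223) = -112.

-112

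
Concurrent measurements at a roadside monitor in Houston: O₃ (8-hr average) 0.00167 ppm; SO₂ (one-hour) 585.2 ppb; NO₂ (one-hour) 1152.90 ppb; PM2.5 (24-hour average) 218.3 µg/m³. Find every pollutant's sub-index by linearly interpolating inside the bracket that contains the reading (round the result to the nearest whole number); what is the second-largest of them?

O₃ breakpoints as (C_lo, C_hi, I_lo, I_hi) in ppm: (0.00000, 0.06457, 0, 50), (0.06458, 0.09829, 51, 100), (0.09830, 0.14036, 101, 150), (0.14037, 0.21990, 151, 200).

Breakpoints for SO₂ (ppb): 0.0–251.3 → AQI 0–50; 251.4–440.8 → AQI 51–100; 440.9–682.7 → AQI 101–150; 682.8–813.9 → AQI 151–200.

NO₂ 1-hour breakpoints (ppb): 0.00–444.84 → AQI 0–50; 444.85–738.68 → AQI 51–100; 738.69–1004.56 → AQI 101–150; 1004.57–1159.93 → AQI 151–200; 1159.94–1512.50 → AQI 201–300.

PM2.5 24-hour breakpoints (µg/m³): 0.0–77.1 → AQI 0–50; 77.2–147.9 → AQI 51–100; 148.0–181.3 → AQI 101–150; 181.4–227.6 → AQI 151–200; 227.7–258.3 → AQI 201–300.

O₃: row 0.00000–0.06457 (AQI 0–50). (50−0)·(0.00167−0.00000)/(0.06457−0.00000) + 0 = 50·0.00167/0.06457 + 0 ≈ 1.29 → 1.
SO₂: 585.2 ∈ [440.9, 682.7] ↔ index [101, 150].
101 + (585.2−440.9)·(150−101)/(682.7−440.9) = 101 + 144.3·49/241.8 ≈ 130.24, so AQI = 130.
NO₂: 1152.90 ∈ [1004.57, 1159.93] ↔ index [151, 200].
151 + (1152.90−1004.57)·(200−151)/(1159.93−1004.57) = 151 + 148.33·49/155.36 ≈ 197.78, so AQI = 198.
PM2.5: 218.3 lies in 181.4–227.6, so I_lo=151, I_hi=200, C_lo=181.4, C_hi=227.6.
(200−151)/(227.6−181.4) × (218.3−181.4) + 151 = 49/46.2 × 36.9 + 151 ≈ 190.14 → 190.
Sub-indices: O₃→1, SO₂→130, NO₂→198, PM2.5→190. Ranked high→low: 198, 190, 130, 1. Second-highest sub-index = 190.

190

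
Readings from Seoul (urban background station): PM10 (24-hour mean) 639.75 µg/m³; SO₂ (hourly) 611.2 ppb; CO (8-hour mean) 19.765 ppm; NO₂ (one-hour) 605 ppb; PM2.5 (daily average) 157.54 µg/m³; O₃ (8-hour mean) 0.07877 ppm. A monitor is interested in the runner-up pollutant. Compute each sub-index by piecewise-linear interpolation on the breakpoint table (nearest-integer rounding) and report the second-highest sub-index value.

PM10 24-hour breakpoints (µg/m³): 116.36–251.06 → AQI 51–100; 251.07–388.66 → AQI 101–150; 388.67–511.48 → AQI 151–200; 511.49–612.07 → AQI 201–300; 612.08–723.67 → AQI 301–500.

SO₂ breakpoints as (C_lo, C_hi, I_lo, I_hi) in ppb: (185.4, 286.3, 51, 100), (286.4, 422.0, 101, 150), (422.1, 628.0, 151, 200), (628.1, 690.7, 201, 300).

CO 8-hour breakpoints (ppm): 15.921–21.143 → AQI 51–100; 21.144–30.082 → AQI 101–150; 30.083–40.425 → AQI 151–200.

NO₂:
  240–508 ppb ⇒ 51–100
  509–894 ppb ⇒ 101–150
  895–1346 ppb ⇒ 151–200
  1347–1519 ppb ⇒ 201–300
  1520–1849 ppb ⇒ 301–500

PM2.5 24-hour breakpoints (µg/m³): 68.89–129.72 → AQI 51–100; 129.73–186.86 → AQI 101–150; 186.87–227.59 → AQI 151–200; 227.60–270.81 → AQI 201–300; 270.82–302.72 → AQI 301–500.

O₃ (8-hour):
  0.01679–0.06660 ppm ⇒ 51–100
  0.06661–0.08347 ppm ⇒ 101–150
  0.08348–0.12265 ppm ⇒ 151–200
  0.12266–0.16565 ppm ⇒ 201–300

196

PM10: 639.75 ∈ [612.08, 723.67] ↔ index [301, 500].
301 + (639.75−612.08)·(500−301)/(723.67−612.08) = 301 + 27.67·199/111.59 ≈ 350.34, so AQI = 350.
SO₂: 611.2 lies in 422.1–628.0, so I_lo=151, I_hi=200, C_lo=422.1, C_hi=628.0.
(200−151)/(628.0−422.1) × (611.2−422.1) + 151 = 49/205.9 × 189.1 + 151 ≈ 196.00 → 196.
CO: 19.765 lies in 15.921–21.143, so I_lo=51, I_hi=100, C_lo=15.921, C_hi=21.143.
(100−51)/(21.143−15.921) × (19.765−15.921) + 51 = 49/5.222 × 3.844 + 51 ≈ 87.07 → 87.
NO₂ 605: bracket 509–894 → index 101–150; slope 49/385, offset 96.
AQI = 101 + 49/385·96 ≈ 113.22 ⇒ 113.
PM2.5: 157.54 lies in 129.73–186.86, so I_lo=101, I_hi=150, C_lo=129.73, C_hi=186.86.
(150−101)/(186.86−129.73) × (157.54−129.73) + 101 = 49/57.13 × 27.81 + 101 ≈ 124.85 → 125.
O₃: 0.07877 ∈ [0.06661, 0.08347] ↔ index [101, 150].
101 + (0.07877−0.06661)·(150−101)/(0.08347−0.06661) = 101 + 0.01216·49/0.01686 ≈ 136.34, so AQI = 136.
Sub-indices: PM10→350, SO₂→196, CO→87, NO₂→113, PM2.5→125, O₃→136. Ranked high→low: 350, 196, 136, 125, 113, 87. Second-highest sub-index = 196.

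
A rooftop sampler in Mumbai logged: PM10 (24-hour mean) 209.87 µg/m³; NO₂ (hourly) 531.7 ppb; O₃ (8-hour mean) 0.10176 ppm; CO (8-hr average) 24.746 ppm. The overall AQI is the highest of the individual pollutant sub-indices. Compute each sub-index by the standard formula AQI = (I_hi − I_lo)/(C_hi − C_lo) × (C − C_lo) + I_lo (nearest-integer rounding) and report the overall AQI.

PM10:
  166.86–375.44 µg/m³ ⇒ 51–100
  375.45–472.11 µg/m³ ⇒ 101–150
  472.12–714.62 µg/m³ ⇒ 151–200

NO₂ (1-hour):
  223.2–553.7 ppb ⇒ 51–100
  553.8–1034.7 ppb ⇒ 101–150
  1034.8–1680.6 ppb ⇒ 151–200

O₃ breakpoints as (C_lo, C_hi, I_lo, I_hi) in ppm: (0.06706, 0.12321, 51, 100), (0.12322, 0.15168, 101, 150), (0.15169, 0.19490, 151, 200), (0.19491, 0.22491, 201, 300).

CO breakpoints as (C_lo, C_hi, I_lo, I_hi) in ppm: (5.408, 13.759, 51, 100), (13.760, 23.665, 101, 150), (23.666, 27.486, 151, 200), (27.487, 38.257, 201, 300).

PM10: row 166.86–375.44 (AQI 51–100). (100−51)·(209.87−166.86)/(375.44−166.86) + 51 = 49·43.01/208.58 + 51 ≈ 61.10 → 61.
NO₂: 531.7 lies in 223.2–553.7, so I_lo=51, I_hi=100, C_lo=223.2, C_hi=553.7.
(100−51)/(553.7−223.2) × (531.7−223.2) + 51 = 49/330.5 × 308.5 + 51 ≈ 96.74 → 97.
O₃: 0.10176 ∈ [0.06706, 0.12321] ↔ index [51, 100].
51 + (0.10176−0.06706)·(100−51)/(0.12321−0.06706) = 51 + 0.03470·49/0.05615 ≈ 81.28, so AQI = 81.
CO: 24.746 lies in 23.666–27.486, so I_lo=151, I_hi=200, C_lo=23.666, C_hi=27.486.
(200−151)/(27.486−23.666) × (24.746−23.666) + 151 = 49/3.820 × 1.080 + 151 ≈ 164.85 → 165.
Sub-indices: PM10→61, NO₂→97, O₃→81, CO→165. Overall AQI = max = 165; dominant pollutant is CO.

165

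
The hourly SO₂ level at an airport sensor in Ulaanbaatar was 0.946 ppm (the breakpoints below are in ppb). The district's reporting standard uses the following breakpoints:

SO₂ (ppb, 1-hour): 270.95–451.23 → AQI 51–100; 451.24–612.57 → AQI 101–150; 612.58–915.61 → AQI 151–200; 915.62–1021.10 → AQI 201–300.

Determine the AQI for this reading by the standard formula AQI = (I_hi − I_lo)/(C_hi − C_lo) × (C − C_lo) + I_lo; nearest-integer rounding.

Convert: 0.946 ppm = 946 ppb.
SO₂: 946.00 lies in 915.62–1021.10, so I_lo=201, I_hi=300, C_lo=915.62, C_hi=1021.10.
(300−201)/(1021.10−915.62) × (946.00−915.62) + 201 = 99/105.48 × 30.38 + 201 ≈ 229.51 → 230.

230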